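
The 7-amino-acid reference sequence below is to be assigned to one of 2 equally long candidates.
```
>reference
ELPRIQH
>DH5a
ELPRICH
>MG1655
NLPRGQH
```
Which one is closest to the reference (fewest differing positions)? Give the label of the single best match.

Hamming distances to reference — DH5a: 1; MG1655: 2.
Smallest is DH5a with 1 mismatch.

DH5a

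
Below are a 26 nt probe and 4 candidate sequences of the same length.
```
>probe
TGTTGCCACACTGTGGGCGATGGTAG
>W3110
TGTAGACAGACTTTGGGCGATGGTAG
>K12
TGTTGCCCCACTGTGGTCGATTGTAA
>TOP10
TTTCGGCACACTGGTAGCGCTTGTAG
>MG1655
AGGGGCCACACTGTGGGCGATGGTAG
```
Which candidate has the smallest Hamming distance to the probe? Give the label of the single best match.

MG1655

Hamming distances to probe — W3110: 4; K12: 4; TOP10: 8; MG1655: 3.
Smallest is MG1655 with 3 mismatches.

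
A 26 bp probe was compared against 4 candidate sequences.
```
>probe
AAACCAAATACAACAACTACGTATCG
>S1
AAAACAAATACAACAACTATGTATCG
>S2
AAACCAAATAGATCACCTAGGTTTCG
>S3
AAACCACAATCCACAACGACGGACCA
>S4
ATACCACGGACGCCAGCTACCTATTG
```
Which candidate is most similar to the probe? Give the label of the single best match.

S1

S1 differs at 2 positions; S2 differs at 5 positions; S3 differs at 8 positions; S4 differs at 9 positions. The closest is S1.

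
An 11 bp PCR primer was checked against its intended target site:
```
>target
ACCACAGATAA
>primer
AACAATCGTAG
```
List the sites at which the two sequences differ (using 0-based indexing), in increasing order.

Differences at site 1 (C→A), site 4 (C→A), site 5 (A→T), site 6 (G→C), site 7 (A→G), site 10 (A→G).

1, 4, 5, 6, 7, 10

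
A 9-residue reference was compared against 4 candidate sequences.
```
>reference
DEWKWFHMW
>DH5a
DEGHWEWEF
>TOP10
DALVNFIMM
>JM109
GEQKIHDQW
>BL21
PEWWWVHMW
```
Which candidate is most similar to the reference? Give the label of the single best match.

BL21

DH5a differs at 6 residues; TOP10 differs at 6 residues; JM109 differs at 6 residues; BL21 differs at 3 residues. The closest is BL21.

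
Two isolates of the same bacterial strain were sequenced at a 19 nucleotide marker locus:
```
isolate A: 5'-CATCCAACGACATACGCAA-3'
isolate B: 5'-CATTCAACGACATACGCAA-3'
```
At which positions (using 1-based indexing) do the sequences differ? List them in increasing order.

4

Differences at position 4 (C→T).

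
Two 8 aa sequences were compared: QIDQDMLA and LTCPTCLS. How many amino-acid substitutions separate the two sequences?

The sequences differ at positions 1, 2, 3, 4, 5, 6, 8 (1-based) — 7 in total.

7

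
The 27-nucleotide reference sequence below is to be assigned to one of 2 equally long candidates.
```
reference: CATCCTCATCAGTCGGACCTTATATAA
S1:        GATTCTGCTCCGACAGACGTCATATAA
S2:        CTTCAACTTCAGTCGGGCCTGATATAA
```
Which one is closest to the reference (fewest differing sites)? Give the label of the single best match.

S2

Hamming distances to reference — S1: 9; S2: 6.
Smallest is S2 with 6 mismatches.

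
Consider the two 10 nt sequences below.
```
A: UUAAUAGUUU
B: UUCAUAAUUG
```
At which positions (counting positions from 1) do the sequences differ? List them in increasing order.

3, 7, 10

Scanning 1-based: 3: A/C; 7: G/A; 10: U/G.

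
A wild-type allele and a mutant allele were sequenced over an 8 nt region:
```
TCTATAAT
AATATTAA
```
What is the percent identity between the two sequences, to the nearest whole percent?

4 positions differ (1, 2, 6, 8), so 4 of 8 match: 4/8 = 50%.

50%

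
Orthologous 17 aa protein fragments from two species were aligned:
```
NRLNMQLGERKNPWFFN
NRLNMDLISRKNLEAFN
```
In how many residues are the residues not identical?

6

Mismatches (1-based): residue 6: Q→D; residue 8: G→I; residue 9: E→S; residue 13: P→L; residue 14: W→E; residue 15: F→A.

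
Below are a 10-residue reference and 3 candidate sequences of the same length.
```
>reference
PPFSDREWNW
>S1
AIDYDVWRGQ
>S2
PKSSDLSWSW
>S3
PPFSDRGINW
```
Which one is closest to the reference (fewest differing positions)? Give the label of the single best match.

S3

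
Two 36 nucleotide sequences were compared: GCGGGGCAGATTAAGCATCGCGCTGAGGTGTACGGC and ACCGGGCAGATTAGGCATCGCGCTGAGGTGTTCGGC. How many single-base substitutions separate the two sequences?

Comparing position by position, 4 bases differ: 1 (G/A), 3 (G/C), 14 (A/G), 32 (A/T).

4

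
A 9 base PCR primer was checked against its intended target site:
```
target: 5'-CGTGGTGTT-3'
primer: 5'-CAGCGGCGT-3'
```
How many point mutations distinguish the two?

Mismatches (1-based): position 2: G→A; position 3: T→G; position 4: G→C; position 6: T→G; position 7: G→C; position 8: T→G.

6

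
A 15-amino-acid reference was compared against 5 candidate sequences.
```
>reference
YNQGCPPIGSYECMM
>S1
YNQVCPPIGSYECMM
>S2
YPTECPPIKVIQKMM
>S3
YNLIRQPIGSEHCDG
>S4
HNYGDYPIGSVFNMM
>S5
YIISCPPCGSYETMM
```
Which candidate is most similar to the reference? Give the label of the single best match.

Hamming distances to reference — S1: 1; S2: 8; S3: 8; S4: 7; S5: 5.
Smallest is S1 with 1 mismatch.

S1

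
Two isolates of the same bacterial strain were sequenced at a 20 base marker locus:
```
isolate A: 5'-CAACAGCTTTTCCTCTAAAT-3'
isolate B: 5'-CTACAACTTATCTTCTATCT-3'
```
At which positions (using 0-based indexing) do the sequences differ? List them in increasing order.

1, 5, 9, 12, 17, 18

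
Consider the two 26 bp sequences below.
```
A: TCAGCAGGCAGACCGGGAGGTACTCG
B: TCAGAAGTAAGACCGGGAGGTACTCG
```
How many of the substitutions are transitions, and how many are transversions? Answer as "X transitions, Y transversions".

0 transitions, 3 transversions

Transitions (purine↔purine or pyrimidine↔pyrimidine): none.
Transversions (purine↔pyrimidine): 5 C→A, 8 G→T, 9 C→A.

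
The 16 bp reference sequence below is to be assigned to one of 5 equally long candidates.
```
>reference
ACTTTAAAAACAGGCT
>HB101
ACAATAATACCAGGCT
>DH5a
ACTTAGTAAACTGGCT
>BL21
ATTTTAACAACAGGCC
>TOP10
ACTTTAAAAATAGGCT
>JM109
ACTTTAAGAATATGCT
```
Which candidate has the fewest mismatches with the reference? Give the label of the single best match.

TOP10

Hamming distances to reference — HB101: 4; DH5a: 4; BL21: 3; TOP10: 1; JM109: 3.
Smallest is TOP10 with 1 mismatch.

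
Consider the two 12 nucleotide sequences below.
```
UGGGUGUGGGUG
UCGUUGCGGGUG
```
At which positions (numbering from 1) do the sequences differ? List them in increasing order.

Scanning 1-based: 2: G/C; 4: G/U; 7: U/C.

2, 4, 7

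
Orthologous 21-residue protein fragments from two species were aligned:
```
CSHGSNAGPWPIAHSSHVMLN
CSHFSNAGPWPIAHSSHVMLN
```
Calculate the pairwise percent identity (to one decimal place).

95.2%

Mismatch at position 4 (1-based): 1 of 21.
Identical positions: 20/21 = 95.24% → 95.2%.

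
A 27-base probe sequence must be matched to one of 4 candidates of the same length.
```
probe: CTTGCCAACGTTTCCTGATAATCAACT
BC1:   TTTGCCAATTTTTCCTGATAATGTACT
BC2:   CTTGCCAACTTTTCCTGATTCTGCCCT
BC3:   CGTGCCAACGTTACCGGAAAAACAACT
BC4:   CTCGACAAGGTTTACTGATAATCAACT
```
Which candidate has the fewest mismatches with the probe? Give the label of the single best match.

BC4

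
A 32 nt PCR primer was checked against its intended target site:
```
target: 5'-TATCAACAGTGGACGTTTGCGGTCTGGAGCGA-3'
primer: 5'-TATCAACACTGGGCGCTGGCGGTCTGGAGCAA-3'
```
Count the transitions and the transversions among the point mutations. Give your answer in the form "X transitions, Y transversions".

3 transitions, 2 transversions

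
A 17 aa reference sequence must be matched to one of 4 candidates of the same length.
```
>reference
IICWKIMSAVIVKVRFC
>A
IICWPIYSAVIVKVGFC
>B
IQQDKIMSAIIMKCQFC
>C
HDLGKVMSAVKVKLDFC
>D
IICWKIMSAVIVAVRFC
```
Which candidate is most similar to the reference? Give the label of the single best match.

Hamming distances to reference — A: 3; B: 7; C: 8; D: 1.
Smallest is D with 1 mismatch.

D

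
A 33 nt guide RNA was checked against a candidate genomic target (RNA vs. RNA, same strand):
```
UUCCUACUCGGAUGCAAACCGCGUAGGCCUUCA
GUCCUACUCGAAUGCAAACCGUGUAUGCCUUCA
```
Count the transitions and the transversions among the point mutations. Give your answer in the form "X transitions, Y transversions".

Mismatches (1-based):
position 1: U→G (pyrimidine→purine, transversion)
position 11: G→A (purine→purine, transition)
position 22: C→U (pyrimidine→pyrimidine, transition)
position 26: G→U (purine→pyrimidine, transversion)

2 transitions, 2 transversions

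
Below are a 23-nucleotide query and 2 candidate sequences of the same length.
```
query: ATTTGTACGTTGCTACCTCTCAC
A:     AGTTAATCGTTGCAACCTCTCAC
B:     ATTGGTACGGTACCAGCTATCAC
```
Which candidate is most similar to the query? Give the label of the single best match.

Hamming distances to query — A: 5; B: 6.
Smallest is A with 5 mismatches.

A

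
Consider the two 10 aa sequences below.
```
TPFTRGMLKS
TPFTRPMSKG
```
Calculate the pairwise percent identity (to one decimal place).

3 positions differ (6, 8, 10), so 7 of 10 match: 7/10 = 70%.

70.0%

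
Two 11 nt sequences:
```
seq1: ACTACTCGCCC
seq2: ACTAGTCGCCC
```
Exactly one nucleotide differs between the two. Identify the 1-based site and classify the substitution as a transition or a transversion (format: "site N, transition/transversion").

site 5, transversion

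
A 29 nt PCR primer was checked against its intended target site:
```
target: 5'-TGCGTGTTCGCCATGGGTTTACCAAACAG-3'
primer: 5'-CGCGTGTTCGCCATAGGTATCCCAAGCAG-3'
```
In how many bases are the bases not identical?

5

Mismatches (1-based): base 1: T→C; base 15: G→A; base 19: T→A; base 21: A→C; base 26: A→G.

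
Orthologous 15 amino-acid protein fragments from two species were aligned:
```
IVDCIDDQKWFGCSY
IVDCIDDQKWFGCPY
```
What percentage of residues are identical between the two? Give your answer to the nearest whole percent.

93%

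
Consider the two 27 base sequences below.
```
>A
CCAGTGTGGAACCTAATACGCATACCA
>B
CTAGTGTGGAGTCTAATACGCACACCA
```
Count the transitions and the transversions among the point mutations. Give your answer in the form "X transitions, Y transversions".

Mismatches (1-based):
position 2: C→T (pyrimidine→pyrimidine, transition)
position 11: A→G (purine→purine, transition)
position 12: C→T (pyrimidine→pyrimidine, transition)
position 23: T→C (pyrimidine→pyrimidine, transition)

4 transitions, 0 transversions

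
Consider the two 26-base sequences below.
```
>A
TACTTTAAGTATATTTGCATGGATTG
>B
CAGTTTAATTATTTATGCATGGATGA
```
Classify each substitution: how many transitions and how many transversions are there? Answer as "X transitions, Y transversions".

Transitions (purine↔purine or pyrimidine↔pyrimidine): 1 T→C, 26 G→A.
Transversions (purine↔pyrimidine): 3 C→G, 9 G→T, 13 A→T, 15 T→A, 25 T→G.

2 transitions, 5 transversions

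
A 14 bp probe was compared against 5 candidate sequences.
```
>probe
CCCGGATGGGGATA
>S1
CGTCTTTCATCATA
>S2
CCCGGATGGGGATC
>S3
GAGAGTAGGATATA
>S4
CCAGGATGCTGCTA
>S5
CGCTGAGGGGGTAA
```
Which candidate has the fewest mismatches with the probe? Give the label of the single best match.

Hamming distances to probe — S1: 9; S2: 1; S3: 8; S4: 4; S5: 5.
Smallest is S2 with 1 mismatch.

S2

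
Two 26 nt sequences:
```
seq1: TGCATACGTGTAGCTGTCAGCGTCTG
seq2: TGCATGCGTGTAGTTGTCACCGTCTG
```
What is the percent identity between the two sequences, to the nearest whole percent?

88%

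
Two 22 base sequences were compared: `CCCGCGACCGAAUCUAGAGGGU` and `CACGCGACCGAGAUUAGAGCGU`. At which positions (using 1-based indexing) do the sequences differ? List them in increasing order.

2, 12, 13, 14, 20

Differences at position 2 (C→A), position 12 (A→G), position 13 (U→A), position 14 (C→U), position 20 (G→C).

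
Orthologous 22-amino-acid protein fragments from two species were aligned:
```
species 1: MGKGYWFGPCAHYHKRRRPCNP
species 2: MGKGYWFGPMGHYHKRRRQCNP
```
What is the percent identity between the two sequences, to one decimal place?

86.4%

3 positions differ (10, 11, 19), so 19 of 22 match: 19/22 = 86.36%.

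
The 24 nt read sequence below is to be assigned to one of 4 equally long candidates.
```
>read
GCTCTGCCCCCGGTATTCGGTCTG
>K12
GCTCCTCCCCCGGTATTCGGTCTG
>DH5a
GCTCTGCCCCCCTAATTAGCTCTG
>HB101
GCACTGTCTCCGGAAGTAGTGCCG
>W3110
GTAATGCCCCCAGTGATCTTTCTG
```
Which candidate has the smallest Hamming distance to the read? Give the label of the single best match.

K12 differs at 2 sites; DH5a differs at 5 sites; HB101 differs at 9 sites; W3110 differs at 8 sites. The closest is K12.

K12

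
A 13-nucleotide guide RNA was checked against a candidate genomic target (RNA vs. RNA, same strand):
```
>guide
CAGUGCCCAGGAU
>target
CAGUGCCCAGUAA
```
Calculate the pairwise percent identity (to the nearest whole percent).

85%

Mismatches at positions 11, 13 (1-based): 2 of 13.
Identical positions: 11/13 = 84.62% → 85%.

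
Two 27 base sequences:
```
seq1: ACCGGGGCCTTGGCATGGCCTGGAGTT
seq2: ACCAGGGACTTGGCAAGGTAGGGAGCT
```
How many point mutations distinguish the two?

7

The sequences differ at sites 4, 8, 16, 19, 20, 21, 26 (1-based) — 7 in total.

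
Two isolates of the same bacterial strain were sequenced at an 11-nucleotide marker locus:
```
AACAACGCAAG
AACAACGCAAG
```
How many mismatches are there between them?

No positions differ; the sequences are identical.

0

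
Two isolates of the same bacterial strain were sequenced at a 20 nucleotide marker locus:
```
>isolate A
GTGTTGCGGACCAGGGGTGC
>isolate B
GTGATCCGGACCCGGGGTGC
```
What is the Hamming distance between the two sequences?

The sequences differ at sites 4, 6, 13 (1-based) — 3 in total.

3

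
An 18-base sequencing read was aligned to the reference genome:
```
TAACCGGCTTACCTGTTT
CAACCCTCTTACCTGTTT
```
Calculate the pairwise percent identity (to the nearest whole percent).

3 positions differ (1, 6, 7), so 15 of 18 match: 15/18 = 83.33%.

83%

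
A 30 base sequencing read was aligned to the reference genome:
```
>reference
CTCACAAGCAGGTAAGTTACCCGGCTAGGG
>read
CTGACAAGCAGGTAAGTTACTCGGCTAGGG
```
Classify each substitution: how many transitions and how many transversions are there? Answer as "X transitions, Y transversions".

1 transition, 1 transversion

Mismatches (1-based):
base 3: C→G (pyrimidine→purine, transversion)
base 21: C→T (pyrimidine→pyrimidine, transition)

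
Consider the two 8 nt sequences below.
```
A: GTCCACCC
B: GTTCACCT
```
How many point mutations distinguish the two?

2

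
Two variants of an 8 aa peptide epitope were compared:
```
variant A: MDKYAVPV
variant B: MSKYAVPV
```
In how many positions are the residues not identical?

1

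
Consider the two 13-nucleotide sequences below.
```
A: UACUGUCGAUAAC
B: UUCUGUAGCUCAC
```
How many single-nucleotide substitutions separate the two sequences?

Mismatches (1-based): site 2: A→U; site 7: C→A; site 9: A→C; site 11: A→C.

4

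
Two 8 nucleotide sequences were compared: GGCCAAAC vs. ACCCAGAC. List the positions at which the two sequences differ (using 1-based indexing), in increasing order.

Differences at position 1 (G→A), position 2 (G→C), position 6 (A→G).

1, 2, 6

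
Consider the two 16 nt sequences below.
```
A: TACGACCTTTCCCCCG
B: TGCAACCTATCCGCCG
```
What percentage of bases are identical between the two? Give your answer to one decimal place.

75.0%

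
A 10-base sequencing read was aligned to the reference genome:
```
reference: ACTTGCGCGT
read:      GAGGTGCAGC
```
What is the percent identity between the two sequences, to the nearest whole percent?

9 positions differ (1, 2, 3, 4, 5, 6, 7, 8, 10), so 1 of 10 match: 1/10 = 10%.

10%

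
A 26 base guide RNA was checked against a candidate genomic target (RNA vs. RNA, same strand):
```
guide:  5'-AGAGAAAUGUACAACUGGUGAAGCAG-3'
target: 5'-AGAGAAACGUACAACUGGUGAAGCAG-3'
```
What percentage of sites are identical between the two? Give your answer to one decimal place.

1 position differs (8), so 25 of 26 match: 25/26 = 96.15%.

96.2%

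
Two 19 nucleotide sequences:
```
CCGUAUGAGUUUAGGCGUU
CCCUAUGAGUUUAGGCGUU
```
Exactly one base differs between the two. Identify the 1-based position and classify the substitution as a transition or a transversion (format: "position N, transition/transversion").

The sequences differ only at position 3: G→C (purine→pyrimidine), a transversion.

position 3, transversion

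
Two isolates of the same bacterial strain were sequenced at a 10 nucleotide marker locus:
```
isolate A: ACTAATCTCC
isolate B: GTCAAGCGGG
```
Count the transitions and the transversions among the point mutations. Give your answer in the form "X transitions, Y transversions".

Transitions (purine↔purine or pyrimidine↔pyrimidine): 1 A→G, 2 C→T, 3 T→C.
Transversions (purine↔pyrimidine): 6 T→G, 8 T→G, 9 C→G, 10 C→G.

3 transitions, 4 transversions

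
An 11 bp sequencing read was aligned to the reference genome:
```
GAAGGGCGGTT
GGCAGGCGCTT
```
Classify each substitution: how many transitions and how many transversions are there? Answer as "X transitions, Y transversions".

Transitions (purine↔purine or pyrimidine↔pyrimidine): 2 A→G, 4 G→A.
Transversions (purine↔pyrimidine): 3 A→C, 9 G→C.

2 transitions, 2 transversions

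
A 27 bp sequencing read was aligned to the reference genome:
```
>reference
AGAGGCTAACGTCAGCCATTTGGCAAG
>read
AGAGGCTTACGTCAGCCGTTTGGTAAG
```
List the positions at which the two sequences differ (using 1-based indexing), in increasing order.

8, 18, 24

Differences at position 8 (A→T), position 18 (A→G), position 24 (C→T).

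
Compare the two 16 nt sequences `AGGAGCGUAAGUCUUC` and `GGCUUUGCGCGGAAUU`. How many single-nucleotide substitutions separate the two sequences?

Comparing position by position, 12 bases differ: 1 (A/G), 3 (G/C), 4 (A/U), 5 (G/U), 6 (C/U), 8 (U/C), 9 (A/G), 10 (A/C), 12 (U/G), 13 (C/A), 14 (U/A), 16 (C/U).

12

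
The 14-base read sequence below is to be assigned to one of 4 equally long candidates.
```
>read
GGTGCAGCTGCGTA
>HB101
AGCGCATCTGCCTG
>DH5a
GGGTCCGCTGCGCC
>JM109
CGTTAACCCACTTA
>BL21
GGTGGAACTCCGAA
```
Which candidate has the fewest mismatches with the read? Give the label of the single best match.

Hamming distances to read — HB101: 5; DH5a: 5; JM109: 7; BL21: 4.
Smallest is BL21 with 4 mismatches.

BL21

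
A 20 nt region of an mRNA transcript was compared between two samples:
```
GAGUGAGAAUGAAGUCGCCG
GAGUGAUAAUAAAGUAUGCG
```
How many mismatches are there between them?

Comparing position by position, 5 bases differ: 7 (G/U), 11 (G/A), 16 (C/A), 17 (G/U), 18 (C/G).

5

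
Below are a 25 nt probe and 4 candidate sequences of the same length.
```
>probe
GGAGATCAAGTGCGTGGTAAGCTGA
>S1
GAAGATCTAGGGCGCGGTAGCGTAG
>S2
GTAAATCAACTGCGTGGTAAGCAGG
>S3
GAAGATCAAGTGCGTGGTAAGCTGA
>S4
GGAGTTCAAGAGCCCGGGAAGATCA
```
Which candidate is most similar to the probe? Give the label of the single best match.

S1 differs at 9 sites; S2 differs at 5 sites; S3 differs at 1 site; S4 differs at 7 sites. The closest is S3.

S3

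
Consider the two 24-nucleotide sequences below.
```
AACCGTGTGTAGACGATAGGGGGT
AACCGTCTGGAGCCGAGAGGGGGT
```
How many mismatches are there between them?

4

Mismatches (1-based): base 7: G→C; base 10: T→G; base 13: A→C; base 17: T→G.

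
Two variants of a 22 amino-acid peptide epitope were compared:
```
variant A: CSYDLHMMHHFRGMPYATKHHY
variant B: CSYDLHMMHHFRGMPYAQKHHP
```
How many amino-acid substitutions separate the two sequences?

2

Comparing position by position, 2 residues differ: 18 (T/Q), 22 (Y/P).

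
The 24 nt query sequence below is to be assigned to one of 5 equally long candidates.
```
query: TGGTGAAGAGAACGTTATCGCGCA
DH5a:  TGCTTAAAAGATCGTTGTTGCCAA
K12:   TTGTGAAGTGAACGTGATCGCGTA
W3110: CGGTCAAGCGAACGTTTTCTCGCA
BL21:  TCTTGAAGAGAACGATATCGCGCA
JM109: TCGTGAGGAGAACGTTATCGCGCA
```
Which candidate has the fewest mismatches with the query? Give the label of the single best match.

JM109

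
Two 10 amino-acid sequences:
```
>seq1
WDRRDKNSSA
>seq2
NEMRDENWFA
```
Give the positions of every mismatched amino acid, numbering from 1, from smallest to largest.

1, 2, 3, 6, 8, 9

Scanning 1-based: 1: W/N; 2: D/E; 3: R/M; 6: K/E; 8: S/W; 9: S/F.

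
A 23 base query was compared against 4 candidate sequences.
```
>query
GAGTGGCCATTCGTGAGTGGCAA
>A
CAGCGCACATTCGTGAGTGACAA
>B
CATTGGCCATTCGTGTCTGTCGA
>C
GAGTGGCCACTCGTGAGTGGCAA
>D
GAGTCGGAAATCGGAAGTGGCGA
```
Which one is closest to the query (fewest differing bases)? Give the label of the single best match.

C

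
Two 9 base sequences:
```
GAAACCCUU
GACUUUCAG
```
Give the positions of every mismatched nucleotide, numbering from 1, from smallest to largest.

3, 4, 5, 6, 8, 9

Scanning 1-based: 3: A/C; 4: A/U; 5: C/U; 6: C/U; 8: U/A; 9: U/G.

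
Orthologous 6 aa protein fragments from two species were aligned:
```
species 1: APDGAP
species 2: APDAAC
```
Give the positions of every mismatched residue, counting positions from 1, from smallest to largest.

4, 6

Differences at position 4 (G→A), position 6 (P→C).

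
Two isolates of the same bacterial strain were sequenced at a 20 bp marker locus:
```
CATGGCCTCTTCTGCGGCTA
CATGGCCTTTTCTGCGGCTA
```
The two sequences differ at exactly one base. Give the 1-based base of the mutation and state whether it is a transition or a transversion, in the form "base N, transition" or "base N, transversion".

base 9, transition

The sequences differ only at base 9: C→T (pyrimidine→pyrimidine), a transition.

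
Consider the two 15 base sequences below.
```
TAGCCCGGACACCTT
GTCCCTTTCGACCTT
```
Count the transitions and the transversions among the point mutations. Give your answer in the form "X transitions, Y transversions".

1 transition, 7 transversions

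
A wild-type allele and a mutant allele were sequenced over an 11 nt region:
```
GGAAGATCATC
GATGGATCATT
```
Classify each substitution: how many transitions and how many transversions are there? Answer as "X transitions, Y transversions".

3 transitions, 1 transversion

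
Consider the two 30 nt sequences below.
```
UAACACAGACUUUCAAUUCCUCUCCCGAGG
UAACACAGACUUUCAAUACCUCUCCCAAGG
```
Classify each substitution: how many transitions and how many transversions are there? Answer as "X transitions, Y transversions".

Transitions (purine↔purine or pyrimidine↔pyrimidine): 27 G→A.
Transversions (purine↔pyrimidine): 18 U→A.

1 transition, 1 transversion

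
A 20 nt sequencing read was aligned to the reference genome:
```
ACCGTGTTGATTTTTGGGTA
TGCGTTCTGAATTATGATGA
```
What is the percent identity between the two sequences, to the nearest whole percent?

9 positions differ (1, 2, 6, 7, 11, 14, 17, 18, 19), so 11 of 20 match: 11/20 = 55%.

55%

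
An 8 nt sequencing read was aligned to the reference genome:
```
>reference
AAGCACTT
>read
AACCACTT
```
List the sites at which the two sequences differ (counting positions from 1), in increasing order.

3

Differences at site 3 (G→C).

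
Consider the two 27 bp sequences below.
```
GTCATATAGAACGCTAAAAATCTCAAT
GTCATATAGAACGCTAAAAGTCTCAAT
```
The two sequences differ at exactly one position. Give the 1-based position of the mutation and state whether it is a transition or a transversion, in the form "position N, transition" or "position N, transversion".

The sequences differ only at position 20: A→G (purine→purine), a transition.

position 20, transition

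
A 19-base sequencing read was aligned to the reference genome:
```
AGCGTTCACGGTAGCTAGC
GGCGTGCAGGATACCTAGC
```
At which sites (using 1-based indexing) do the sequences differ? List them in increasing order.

Scanning 1-based: 1: A/G; 6: T/G; 9: C/G; 11: G/A; 14: G/C.

1, 6, 9, 11, 14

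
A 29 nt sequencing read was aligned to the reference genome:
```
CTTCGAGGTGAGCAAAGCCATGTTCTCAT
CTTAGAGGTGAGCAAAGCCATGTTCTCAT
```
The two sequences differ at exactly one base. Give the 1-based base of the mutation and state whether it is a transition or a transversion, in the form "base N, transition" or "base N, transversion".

base 4, transversion

The sequences differ only at base 4: C→A (pyrimidine→purine), a transversion.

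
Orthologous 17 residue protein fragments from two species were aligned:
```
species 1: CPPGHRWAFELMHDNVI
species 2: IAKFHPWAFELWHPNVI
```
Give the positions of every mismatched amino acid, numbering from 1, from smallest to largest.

Scanning 1-based: 1: C/I; 2: P/A; 3: P/K; 4: G/F; 6: R/P; 12: M/W; 14: D/P.

1, 2, 3, 4, 6, 12, 14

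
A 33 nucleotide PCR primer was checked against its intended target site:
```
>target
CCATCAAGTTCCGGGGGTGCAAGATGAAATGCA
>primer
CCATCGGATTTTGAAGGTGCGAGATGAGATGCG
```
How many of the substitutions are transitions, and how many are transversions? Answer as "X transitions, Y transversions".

Transitions (purine↔purine or pyrimidine↔pyrimidine): 6 A→G, 7 A→G, 8 G→A, 11 C→T, 12 C→T, 14 G→A, 15 G→A, 21 A→G, 28 A→G, 33 A→G.
Transversions (purine↔pyrimidine): none.

10 transitions, 0 transversions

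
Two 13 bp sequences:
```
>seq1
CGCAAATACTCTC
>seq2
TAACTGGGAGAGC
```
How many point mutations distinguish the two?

12

Comparing position by position, 12 positions differ: 1 (C/T), 2 (G/A), 3 (C/A), 4 (A/C), 5 (A/T), 6 (A/G), 7 (T/G), 8 (A/G), 9 (C/A), 10 (T/G), 11 (C/A), 12 (T/G).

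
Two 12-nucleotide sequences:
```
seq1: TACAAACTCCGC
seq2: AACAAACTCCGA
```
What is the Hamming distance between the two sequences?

2

Mismatches (1-based): position 1: T→A; position 12: C→A.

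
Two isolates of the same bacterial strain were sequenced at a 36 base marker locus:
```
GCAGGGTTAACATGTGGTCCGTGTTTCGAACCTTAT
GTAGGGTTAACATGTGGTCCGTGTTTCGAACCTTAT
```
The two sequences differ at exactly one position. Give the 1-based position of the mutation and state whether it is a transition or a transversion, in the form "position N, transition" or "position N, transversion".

Position 2 changes C→T. C is a pyrimidine and T is a pyrimidine, so this is a transition.

position 2, transition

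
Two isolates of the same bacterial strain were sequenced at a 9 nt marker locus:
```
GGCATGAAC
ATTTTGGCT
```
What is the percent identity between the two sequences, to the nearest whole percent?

Mismatches at positions 1, 2, 3, 4, 7, 8, 9 (1-based): 7 of 9.
Identical positions: 2/9 = 22.22% → 22%.

22%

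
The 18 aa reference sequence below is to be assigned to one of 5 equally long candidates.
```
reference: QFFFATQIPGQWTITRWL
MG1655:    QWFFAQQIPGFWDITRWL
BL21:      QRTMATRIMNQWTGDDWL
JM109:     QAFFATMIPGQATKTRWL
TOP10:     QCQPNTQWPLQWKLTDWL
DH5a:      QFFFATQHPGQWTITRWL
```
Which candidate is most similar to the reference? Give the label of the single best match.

DH5a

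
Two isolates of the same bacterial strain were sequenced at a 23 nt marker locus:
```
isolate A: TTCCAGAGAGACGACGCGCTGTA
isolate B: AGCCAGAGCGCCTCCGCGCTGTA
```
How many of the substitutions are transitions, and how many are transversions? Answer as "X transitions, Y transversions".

Transitions (purine↔purine or pyrimidine↔pyrimidine): none.
Transversions (purine↔pyrimidine): 1 T→A, 2 T→G, 9 A→C, 11 A→C, 13 G→T, 14 A→C.

0 transitions, 6 transversions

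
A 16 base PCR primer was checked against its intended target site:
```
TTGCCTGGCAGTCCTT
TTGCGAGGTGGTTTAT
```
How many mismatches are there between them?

7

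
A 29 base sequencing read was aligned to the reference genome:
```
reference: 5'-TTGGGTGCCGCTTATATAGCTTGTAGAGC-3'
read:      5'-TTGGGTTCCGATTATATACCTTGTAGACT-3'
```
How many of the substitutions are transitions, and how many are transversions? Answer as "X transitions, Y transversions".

1 transition, 4 transversions

Transitions (purine↔purine or pyrimidine↔pyrimidine): 29 C→T.
Transversions (purine↔pyrimidine): 7 G→T, 11 C→A, 19 G→C, 28 G→C.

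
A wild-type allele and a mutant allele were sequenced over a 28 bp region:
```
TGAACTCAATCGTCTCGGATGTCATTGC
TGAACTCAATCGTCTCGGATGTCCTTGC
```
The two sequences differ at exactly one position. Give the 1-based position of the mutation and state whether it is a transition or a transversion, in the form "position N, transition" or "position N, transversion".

position 24, transversion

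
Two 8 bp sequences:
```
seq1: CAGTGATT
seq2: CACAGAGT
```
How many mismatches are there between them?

3

The sequences differ at sites 3, 4, 7 (1-based) — 3 in total.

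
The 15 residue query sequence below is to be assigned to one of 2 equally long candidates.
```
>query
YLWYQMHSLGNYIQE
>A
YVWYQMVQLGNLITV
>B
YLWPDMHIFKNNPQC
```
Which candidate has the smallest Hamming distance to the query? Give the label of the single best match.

A differs at 6 positions; B differs at 8 positions. The closest is A.

A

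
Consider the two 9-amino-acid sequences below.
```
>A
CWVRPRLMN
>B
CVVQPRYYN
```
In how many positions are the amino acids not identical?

4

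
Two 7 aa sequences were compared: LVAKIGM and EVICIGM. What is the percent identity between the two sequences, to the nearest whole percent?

Mismatches at positions 1, 3, 4 (1-based): 3 of 7.
Identical positions: 4/7 = 57.14% → 57%.

57%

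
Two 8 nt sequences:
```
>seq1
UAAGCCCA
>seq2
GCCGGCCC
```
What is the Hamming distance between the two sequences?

Mismatches (1-based): site 1: U→G; site 2: A→C; site 3: A→C; site 5: C→G; site 8: A→C.

5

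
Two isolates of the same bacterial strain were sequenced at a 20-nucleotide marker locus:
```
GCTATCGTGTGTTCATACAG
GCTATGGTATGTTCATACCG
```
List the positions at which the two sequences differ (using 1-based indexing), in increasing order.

6, 9, 19

Scanning 1-based: 6: C/G; 9: G/A; 19: A/C.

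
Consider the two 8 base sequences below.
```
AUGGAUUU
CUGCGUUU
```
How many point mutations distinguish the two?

3

Mismatches (1-based): site 1: A→C; site 4: G→C; site 5: A→G.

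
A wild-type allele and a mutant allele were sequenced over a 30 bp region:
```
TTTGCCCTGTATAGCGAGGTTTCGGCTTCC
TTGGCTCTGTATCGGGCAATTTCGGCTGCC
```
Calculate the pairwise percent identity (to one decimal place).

73.3%

8 positions differ (3, 6, 13, 15, 17, 18, 19, 28), so 22 of 30 match: 22/30 = 73.33%.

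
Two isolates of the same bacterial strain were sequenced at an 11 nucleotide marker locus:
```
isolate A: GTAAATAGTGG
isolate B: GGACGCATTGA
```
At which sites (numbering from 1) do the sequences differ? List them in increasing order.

Differences at site 2 (T→G), site 4 (A→C), site 5 (A→G), site 6 (T→C), site 8 (G→T), site 11 (G→A).

2, 4, 5, 6, 8, 11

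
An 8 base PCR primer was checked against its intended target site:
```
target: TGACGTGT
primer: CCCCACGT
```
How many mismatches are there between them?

5

The sequences differ at sites 1, 2, 3, 5, 6 (1-based) — 5 in total.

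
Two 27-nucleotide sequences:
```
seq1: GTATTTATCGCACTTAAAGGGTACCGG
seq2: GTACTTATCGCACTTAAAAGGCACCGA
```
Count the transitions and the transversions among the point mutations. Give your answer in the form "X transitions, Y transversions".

4 transitions, 0 transversions

Mismatches (1-based):
site 4: T→C (pyrimidine→pyrimidine, transition)
site 19: G→A (purine→purine, transition)
site 22: T→C (pyrimidine→pyrimidine, transition)
site 27: G→A (purine→purine, transition)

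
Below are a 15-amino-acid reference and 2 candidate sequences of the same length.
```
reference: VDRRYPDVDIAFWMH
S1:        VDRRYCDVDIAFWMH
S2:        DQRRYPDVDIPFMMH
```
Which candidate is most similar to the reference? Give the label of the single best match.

S1 differs at 1 residue; S2 differs at 4 residues. The closest is S1.

S1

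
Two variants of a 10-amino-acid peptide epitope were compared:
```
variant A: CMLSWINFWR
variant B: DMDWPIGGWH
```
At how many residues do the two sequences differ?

7

The sequences differ at residues 1, 3, 4, 5, 7, 8, 10 (1-based) — 7 in total.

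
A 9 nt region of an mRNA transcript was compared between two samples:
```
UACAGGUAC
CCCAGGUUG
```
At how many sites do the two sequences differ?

4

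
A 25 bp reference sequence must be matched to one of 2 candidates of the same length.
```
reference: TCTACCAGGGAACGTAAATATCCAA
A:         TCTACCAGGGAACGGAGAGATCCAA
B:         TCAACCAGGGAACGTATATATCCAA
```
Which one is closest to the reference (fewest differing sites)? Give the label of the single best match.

A differs at 3 sites; B differs at 2 sites. The closest is B.

B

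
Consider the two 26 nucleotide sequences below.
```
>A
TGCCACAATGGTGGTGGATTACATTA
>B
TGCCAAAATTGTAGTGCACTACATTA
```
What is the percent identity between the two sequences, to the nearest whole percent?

Mismatches at positions 6, 10, 13, 17, 19 (1-based): 5 of 26.
Identical positions: 21/26 = 80.77% → 81%.

81%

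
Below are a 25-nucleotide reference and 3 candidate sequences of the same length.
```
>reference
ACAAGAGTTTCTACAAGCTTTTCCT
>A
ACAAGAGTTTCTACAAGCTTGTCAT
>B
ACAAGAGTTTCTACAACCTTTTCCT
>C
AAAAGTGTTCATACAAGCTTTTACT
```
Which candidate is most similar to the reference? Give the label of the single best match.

B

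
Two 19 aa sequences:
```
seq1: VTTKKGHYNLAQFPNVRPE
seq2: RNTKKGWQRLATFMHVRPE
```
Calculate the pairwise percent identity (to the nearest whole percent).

8 positions differ (1, 2, 7, 8, 9, 12, 14, 15), so 11 of 19 match: 11/19 = 57.89%.

58%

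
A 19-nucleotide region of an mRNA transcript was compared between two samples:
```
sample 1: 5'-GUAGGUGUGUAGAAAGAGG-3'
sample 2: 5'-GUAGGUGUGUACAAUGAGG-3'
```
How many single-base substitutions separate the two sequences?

The sequences differ at sites 12, 15 (1-based) — 2 in total.

2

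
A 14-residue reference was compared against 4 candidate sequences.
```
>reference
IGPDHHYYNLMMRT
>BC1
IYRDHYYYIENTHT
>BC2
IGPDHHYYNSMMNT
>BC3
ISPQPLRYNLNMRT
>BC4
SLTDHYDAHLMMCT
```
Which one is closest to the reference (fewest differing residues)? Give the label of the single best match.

BC2

Hamming distances to reference — BC1: 8; BC2: 2; BC3: 6; BC4: 8.
Smallest is BC2 with 2 mismatches.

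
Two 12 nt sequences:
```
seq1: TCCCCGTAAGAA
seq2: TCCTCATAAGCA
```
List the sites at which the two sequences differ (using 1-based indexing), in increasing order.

Differences at site 4 (C→T), site 6 (G→A), site 11 (A→C).

4, 6, 11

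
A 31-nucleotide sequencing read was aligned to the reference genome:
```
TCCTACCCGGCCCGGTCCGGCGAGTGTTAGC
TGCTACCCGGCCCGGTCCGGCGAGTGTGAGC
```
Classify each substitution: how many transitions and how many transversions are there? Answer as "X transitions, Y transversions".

0 transitions, 2 transversions

Mismatches (1-based):
site 2: C→G (pyrimidine→purine, transversion)
site 28: T→G (pyrimidine→purine, transversion)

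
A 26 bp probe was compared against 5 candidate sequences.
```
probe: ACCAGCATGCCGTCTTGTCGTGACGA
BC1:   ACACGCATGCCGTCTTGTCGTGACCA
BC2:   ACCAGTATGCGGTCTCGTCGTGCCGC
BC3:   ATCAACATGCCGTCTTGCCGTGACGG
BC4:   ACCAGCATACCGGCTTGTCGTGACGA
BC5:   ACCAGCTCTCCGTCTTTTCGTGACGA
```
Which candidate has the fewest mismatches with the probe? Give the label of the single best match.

Hamming distances to probe — BC1: 3; BC2: 5; BC3: 4; BC4: 2; BC5: 4.
Smallest is BC4 with 2 mismatches.

BC4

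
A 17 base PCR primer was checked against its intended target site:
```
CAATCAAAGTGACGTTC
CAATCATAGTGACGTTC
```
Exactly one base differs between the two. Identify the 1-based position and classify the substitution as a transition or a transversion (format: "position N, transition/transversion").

Position 7 changes A→T. A is a purine and T is a pyrimidine, so this is a transversion.

position 7, transversion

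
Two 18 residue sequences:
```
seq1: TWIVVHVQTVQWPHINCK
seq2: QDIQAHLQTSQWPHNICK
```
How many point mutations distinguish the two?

Comparing position by position, 8 residues differ: 1 (T/Q), 2 (W/D), 4 (V/Q), 5 (V/A), 7 (V/L), 10 (V/S), 15 (I/N), 16 (N/I).

8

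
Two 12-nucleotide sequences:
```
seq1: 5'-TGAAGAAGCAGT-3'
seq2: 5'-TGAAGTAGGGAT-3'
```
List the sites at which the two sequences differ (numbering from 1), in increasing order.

6, 9, 10, 11

Scanning 1-based: 6: A/T; 9: C/G; 10: A/G; 11: G/A.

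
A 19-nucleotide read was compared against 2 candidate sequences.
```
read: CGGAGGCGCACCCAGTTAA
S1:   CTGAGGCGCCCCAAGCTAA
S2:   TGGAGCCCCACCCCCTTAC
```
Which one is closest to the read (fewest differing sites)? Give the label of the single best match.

S1

Hamming distances to read — S1: 4; S2: 6.
Smallest is S1 with 4 mismatches.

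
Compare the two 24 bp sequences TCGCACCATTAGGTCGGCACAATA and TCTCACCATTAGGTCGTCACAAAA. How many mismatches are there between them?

3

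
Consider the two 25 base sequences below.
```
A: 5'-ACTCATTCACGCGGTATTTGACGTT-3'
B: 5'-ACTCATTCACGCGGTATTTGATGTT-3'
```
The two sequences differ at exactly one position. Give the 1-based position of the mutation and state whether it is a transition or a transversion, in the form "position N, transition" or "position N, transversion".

The sequences differ only at position 22: C→T (pyrimidine→pyrimidine), a transition.

position 22, transition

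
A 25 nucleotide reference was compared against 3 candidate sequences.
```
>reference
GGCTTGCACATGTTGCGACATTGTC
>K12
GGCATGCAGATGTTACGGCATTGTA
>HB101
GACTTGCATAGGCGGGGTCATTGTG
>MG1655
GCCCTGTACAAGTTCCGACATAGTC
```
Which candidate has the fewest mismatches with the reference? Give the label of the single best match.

K12 differs at 5 positions; HB101 differs at 8 positions; MG1655 differs at 6 positions. The closest is K12.

K12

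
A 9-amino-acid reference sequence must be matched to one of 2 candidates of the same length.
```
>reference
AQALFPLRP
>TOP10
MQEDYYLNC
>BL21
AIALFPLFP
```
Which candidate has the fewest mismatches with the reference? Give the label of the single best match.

Hamming distances to reference — TOP10: 7; BL21: 2.
Smallest is BL21 with 2 mismatches.

BL21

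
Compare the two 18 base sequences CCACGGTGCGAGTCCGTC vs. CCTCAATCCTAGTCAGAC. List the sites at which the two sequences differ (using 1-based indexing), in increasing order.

Differences at site 3 (A→T), site 5 (G→A), site 6 (G→A), site 8 (G→C), site 10 (G→T), site 15 (C→A), site 17 (T→A).

3, 5, 6, 8, 10, 15, 17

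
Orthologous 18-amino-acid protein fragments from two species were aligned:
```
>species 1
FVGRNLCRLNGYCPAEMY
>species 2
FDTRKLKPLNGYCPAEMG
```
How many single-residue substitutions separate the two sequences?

6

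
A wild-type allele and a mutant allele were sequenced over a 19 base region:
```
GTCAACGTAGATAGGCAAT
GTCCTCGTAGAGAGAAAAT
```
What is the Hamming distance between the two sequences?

Comparing position by position, 5 sites differ: 4 (A/C), 5 (A/T), 12 (T/G), 15 (G/A), 16 (C/A).

5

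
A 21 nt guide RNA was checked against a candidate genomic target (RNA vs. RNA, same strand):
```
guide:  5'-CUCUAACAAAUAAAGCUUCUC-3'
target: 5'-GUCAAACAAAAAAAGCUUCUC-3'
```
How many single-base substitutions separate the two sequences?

The sequences differ at bases 1, 4, 11 (1-based) — 3 in total.

3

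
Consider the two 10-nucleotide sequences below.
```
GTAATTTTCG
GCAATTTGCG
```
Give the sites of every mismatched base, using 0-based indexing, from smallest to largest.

1, 7

Differences at site 1 (T→C), site 7 (T→G).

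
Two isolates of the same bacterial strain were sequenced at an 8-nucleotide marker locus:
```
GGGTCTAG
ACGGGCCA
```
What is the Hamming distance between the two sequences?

Comparing position by position, 7 positions differ: 1 (G/A), 2 (G/C), 4 (T/G), 5 (C/G), 6 (T/C), 7 (A/C), 8 (G/A).

7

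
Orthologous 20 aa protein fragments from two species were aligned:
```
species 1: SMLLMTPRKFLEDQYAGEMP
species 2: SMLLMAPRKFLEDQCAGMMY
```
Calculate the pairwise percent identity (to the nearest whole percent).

Mismatches at positions 6, 15, 18, 20 (1-based): 4 of 20.
Identical positions: 16/20 = 80% → 80%.

80%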